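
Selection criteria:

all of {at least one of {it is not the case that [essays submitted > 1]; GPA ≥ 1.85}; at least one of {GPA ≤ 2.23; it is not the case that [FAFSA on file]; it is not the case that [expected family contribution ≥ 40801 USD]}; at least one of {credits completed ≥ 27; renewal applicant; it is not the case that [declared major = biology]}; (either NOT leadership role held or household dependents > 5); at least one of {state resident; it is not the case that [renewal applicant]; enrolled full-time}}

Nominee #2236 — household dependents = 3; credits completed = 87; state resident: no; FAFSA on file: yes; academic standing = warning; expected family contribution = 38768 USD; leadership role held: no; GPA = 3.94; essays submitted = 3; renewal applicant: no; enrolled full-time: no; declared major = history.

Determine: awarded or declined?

Awarded

Atomic conditions:
  essays submitted > 1: 3 > 1 is true
  GPA ≥ 1.85: 3.94 ≥ 1.85 is true
  GPA ≤ 2.23: 3.94 ≤ 2.23 is false
  FAFSA on file: yes → true
  expected family contribution ≥ 40801 USD: 38768 ≥ 40801 is false
  credits completed ≥ 27: 87 ≥ 27 is true
  renewal applicant: no → false
  declared major = biology: history == biology is false
  NOT leadership role held: no → true
  household dependents > 5: 3 > 5 is false
  state resident: no → false
  enrolled full-time: no → false
Combine:
[1.1] NOT true = false
[1] false OR true = true
[2.2] NOT true = false
[2.3] NOT false = true
[2] false OR false OR true = true
[3.3] NOT false = true
[3] true OR false OR true = true
[4] true OR false = true
[5.2] NOT false = true
[5] false OR true OR false = true
[root] true AND true AND true AND true AND true = true
Overall: true → awarded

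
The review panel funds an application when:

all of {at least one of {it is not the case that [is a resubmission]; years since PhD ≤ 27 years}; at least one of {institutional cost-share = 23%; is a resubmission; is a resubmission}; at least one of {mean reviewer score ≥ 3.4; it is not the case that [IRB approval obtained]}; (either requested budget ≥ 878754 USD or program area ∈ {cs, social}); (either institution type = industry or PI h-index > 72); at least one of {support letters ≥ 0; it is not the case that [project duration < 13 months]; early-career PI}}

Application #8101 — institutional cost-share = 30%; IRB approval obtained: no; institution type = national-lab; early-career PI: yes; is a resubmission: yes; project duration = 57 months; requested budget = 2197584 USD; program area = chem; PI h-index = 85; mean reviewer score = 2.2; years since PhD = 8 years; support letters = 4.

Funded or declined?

Atomic conditions:
  is a resubmission: yes → true
  years since PhD ≤ 27 years: 8 ≤ 27 is true
  institutional cost-share = 23%: 30 == 23 is false
  mean reviewer score ≥ 3.4: 2.2 ≥ 3.4 is false
  IRB approval obtained: no → false
  requested budget ≥ 878754 USD: 2197584 ≥ 878754 is true
  program area ∈ {cs, social}: chem is not in the set → false
  institution type = industry: national-lab == industry is false
  PI h-index > 72: 85 > 72 is true
  support letters ≥ 0: 4 ≥ 0 is true
  project duration < 13 months: 57 < 13 is false
  early-career PI: yes → true
Combine:
[1.1] NOT true = false
[1] false OR true = true
[2] false OR true OR true = true
[3.2] NOT false = true
[3] false OR true = true
[4] true OR false = true
[5] false OR true = true
[6.2] NOT false = true
[6] true OR true OR true = true
[root] true AND true AND true AND true AND true AND true = true
Overall: true → funded

Funded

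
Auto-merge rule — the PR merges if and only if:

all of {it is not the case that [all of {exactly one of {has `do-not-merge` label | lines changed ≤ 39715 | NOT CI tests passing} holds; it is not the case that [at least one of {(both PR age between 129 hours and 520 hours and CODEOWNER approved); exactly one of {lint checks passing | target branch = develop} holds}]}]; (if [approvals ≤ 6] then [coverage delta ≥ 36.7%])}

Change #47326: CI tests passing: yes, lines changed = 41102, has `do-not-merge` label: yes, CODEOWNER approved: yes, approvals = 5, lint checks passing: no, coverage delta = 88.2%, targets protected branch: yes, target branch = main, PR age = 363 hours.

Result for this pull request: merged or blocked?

Merged

Atomic conditions:
  has `do-not-merge` label: yes → true
  lines changed ≤ 39715: 41102 ≤ 39715 is false
  NOT CI tests passing: yes → false
  PR age between 129 hours and 520 hours: 363 in [129, 520] is true
  CODEOWNER approved: yes → true
  lint checks passing: no → false
  target branch = develop: main == develop is false
  approvals ≤ 6: 5 ≤ 6 is true
  coverage delta ≥ 36.7%: 88.2 ≥ 36.7 is true
Combine:
[1.1.1] exactly-one(true, false, false) = true
[1.1.2.1.1] true AND true = true
[1.1.2.1.2] exactly-one(false, false) = false
[1.1.2.1] true OR false = true
[1.1.2] NOT true = false
[1.1] true AND false = false
[1] NOT false = true
[2] true → true = true
[root] true AND true = true
Overall: true → merged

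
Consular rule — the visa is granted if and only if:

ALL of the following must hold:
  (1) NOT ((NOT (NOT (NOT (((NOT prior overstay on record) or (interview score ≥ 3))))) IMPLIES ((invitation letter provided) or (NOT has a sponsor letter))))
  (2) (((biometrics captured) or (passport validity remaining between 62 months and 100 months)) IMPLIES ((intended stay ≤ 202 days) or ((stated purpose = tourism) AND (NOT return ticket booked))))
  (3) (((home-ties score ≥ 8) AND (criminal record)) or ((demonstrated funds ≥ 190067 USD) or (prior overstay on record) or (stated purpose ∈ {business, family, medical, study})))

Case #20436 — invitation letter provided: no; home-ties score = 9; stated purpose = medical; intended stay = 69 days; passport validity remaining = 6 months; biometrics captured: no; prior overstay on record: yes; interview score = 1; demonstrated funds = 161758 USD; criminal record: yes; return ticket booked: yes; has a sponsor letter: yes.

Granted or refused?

Atomic conditions:
  NOT prior overstay on record: yes → false
  interview score ≥ 3: 1 ≥ 3 is false
  invitation letter provided: no → false
  NOT has a sponsor letter: yes → false
  biometrics captured: no → false
  passport validity remaining between 62 months and 100 months: 6 in [62, 100] is false
  intended stay ≤ 202 days: 69 ≤ 202 is true
  stated purpose = tourism: medical == tourism is false
  NOT return ticket booked: yes → false
  home-ties score ≥ 8: 9 ≥ 8 is true
  criminal record: yes → true
  demonstrated funds ≥ 190067 USD: 161758 ≥ 190067 is false
  prior overstay on record: yes → true
  stated purpose ∈ {business, family, medical, study}: medical is in the set → true
Combine:
[1.1.1.1.1.1] false OR false = false
[1.1.1.1.1] NOT false = true
[1.1.1.1] NOT true = false
[1.1.1] NOT false = true
[1.1.2] false OR false = false
[1.1] true → false = false
[1] NOT false = true
[2.1] false OR false = false
[2.2.2] false AND false = false
[2.2] true OR false = true
[2] false → true (antecedent false ⇒ implication holds) = true
[3.1] true AND true = true
[3.2] false OR true OR true = true
[3] true OR true = true
[root] true AND true AND true = true
Overall: true → granted

Granted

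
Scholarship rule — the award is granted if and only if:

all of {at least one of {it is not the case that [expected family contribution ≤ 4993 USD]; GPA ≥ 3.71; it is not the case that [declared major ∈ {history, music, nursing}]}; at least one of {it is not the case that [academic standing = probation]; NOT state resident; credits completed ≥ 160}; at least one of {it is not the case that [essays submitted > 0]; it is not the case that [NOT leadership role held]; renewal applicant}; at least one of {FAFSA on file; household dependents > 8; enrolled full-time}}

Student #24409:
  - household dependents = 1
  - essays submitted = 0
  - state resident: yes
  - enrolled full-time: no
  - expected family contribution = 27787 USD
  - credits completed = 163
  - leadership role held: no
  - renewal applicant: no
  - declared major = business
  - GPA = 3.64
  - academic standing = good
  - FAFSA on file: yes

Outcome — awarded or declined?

Atomic conditions:
  expected family contribution ≤ 4993 USD: 27787 ≤ 4993 is false
  GPA ≥ 3.71: 3.64 ≥ 3.71 is false
  declared major ∈ {history, music, nursing}: business is not in the set → false
  academic standing = probation: good == probation is false
  NOT state resident: yes → false
  credits completed ≥ 160: 163 ≥ 160 is true
  essays submitted > 0: 0 > 0 is false
  NOT leadership role held: no → true
  renewal applicant: no → false
  FAFSA on file: yes → true
  household dependents > 8: 1 > 8 is false
  enrolled full-time: no → false
Combine:
[1.1] NOT false = true
[1.3] NOT false = true
[1] true OR false OR true = true
[2.1] NOT false = true
[2] true OR false OR true = true
[3.1] NOT false = true
[3.2] NOT true = false
[3] true OR false OR false = true
[4] true OR false OR false = true
[root] true AND true AND true AND true = true
Overall: true → awarded

Awarded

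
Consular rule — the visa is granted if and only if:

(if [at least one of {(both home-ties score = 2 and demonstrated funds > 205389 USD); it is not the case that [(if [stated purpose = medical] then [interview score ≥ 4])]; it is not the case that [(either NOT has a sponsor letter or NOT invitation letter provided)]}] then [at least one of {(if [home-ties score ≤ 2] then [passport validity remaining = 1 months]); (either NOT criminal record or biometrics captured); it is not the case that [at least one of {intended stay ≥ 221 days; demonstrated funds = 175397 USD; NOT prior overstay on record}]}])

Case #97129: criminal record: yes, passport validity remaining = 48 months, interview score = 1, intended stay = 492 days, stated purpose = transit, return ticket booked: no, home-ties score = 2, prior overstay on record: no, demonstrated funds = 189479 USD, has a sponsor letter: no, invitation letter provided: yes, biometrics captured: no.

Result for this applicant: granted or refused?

Atomic conditions:
  home-ties score = 2: 2 == 2 is true
  demonstrated funds > 205389 USD: 189479 > 205389 is false
  stated purpose = medical: transit == medical is false
  interview score ≥ 4: 1 ≥ 4 is false
  NOT has a sponsor letter: no → true
  NOT invitation letter provided: yes → false
  home-ties score ≤ 2: 2 ≤ 2 is true
  passport validity remaining = 1 months: 48 == 1 is false
  NOT criminal record: yes → false
  biometrics captured: no → false
  intended stay ≥ 221 days: 492 ≥ 221 is true
  demonstrated funds = 175397 USD: 189479 == 175397 is false
  NOT prior overstay on record: no → true
Combine:
[1.1] true AND false = false
[1.2.1] false → false (antecedent false ⇒ implication holds) = true
[1.2] NOT true = false
[1.3.1] true OR false = true
[1.3] NOT true = false
[1] false OR false OR false = false
[2.1] true → false = false
[2.2] false OR false = false
[2.3.1] true OR false OR true = true
[2.3] NOT true = false
[2] false OR false OR false = false
[root] false → false (antecedent false ⇒ implication holds) = true
Overall: true → granted

Granted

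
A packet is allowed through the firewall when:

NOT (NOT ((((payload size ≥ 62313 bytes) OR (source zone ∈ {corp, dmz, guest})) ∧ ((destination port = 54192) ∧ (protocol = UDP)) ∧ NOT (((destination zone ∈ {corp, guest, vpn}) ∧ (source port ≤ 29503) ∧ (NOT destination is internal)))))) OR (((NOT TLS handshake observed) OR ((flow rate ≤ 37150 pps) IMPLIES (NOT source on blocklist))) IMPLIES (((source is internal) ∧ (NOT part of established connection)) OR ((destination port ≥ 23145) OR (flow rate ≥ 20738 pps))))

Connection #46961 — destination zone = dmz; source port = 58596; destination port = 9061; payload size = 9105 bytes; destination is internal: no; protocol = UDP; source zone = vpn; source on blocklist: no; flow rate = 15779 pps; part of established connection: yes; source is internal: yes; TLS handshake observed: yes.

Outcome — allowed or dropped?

Dropped

Atomic conditions:
  payload size ≥ 62313 bytes: 9105 ≥ 62313 is false
  source zone ∈ {corp, dmz, guest}: vpn is not in the set → false
  destination port = 54192: 9061 == 54192 is false
  protocol = UDP: UDP == UDP is true
  destination zone ∈ {corp, guest, vpn}: dmz is not in the set → false
  source port ≤ 29503: 58596 ≤ 29503 is false
  NOT destination is internal: no → true
  NOT TLS handshake observed: yes → false
  flow rate ≤ 37150 pps: 15779 ≤ 37150 is true
  NOT source on blocklist: no → true
  source is internal: yes → true
  NOT part of established connection: yes → false
  destination port ≥ 23145: 9061 ≥ 23145 is false
  flow rate ≥ 20738 pps: 15779 ≥ 20738 is false
Combine:
[1.1.1.1] false OR false = false
[1.1.1.2] false AND true = false
[1.1.1.3.1] false AND false AND true = false
[1.1.1.3] NOT false = true
[1.1.1] false AND false AND true = false
[1.1] NOT false = true
[1] NOT true = false
[2.1.2] true → true = true
[2.1] false OR true = true
[2.2.1] true AND false = false
[2.2.2] false OR false = false
[2.2] false OR false = false
[2] true → false = false
[root] false OR false = false
Overall: false → dropped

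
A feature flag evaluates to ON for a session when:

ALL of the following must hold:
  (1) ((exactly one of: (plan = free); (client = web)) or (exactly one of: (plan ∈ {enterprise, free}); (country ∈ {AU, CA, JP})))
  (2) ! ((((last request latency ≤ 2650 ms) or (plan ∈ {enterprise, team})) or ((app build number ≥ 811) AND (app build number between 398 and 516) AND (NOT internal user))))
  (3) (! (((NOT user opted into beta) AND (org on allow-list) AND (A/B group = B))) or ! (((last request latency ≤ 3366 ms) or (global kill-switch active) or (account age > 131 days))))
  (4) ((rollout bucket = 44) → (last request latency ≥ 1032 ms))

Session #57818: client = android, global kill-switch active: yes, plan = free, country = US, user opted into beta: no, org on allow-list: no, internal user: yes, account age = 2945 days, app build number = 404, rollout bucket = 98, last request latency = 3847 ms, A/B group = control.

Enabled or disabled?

Enabled

Atomic conditions:
  plan = free: free == free is true
  client = web: android == web is false
  plan ∈ {enterprise, free}: free is in the set → true
  country ∈ {AU, CA, JP}: US is not in the set → false
  last request latency ≤ 2650 ms: 3847 ≤ 2650 is false
  plan ∈ {enterprise, team}: free is not in the set → false
  app build number ≥ 811: 404 ≥ 811 is false
  app build number between 398 and 516: 404 in [398, 516] is true
  NOT internal user: yes → false
  NOT user opted into beta: no → true
  org on allow-list: no → false
  A/B group = B: control == B is false
  last request latency ≤ 3366 ms: 3847 ≤ 3366 is false
  global kill-switch active: yes → true
  account age > 131 days: 2945 > 131 is true
  rollout bucket = 44: 98 == 44 is false
  last request latency ≥ 1032 ms: 3847 ≥ 1032 is true
Combine:
[1.1] exactly-one(true, false) = true
[1.2] exactly-one(true, false) = true
[1] true OR true = true
[2.1.1] false OR false = false
[2.1.2] false AND true AND false = false
[2.1] false OR false = false
[2] NOT false = true
[3.1.1] true AND false AND false = false
[3.1] NOT false = true
[3.2.1] false OR true OR true = true
[3.2] NOT true = false
[3] true OR false = true
[4] false → true (antecedent false ⇒ implication holds) = true
[root] true AND true AND true AND true = true
Overall: true → enabled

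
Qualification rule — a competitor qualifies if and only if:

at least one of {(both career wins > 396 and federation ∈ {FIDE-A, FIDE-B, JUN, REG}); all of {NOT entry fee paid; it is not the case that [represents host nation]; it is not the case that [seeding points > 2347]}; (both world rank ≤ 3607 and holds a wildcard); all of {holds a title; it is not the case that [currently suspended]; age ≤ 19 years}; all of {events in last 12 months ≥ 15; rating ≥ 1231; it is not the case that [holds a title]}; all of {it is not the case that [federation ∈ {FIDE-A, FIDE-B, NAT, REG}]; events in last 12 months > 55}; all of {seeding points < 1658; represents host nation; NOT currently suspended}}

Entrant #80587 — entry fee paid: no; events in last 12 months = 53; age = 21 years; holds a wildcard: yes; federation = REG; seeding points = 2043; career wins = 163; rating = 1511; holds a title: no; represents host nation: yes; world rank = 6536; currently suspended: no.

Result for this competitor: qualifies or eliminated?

Atomic conditions:
  career wins > 396: 163 > 396 is false
  federation ∈ {FIDE-A, FIDE-B, JUN, REG}: REG is in the set → true
  NOT entry fee paid: no → true
  represents host nation: yes → true
  seeding points > 2347: 2043 > 2347 is false
  world rank ≤ 3607: 6536 ≤ 3607 is false
  holds a wildcard: yes → true
  holds a title: no → false
  currently suspended: no → false
  age ≤ 19 years: 21 ≤ 19 is false
  events in last 12 months ≥ 15: 53 ≥ 15 is true
  rating ≥ 1231: 1511 ≥ 1231 is true
  federation ∈ {FIDE-A, FIDE-B, NAT, REG}: REG is in the set → true
  events in last 12 months > 55: 53 > 55 is false
  seeding points < 1658: 2043 < 1658 is false
  NOT currently suspended: no → true
Combine:
[1] false AND true = false
[2.2] NOT true = false
[2.3] NOT false = true
[2] true AND false AND true = false
[3] false AND true = false
[4.2] NOT false = true
[4] false AND true AND false = false
[5.3] NOT false = true
[5] true AND true AND true = true
[6.1] NOT true = false
[6] false AND false = false
[7] false AND true AND true = false
[root] false OR false OR false OR false OR true OR false OR false = true
Overall: true → qualifies

Qualifies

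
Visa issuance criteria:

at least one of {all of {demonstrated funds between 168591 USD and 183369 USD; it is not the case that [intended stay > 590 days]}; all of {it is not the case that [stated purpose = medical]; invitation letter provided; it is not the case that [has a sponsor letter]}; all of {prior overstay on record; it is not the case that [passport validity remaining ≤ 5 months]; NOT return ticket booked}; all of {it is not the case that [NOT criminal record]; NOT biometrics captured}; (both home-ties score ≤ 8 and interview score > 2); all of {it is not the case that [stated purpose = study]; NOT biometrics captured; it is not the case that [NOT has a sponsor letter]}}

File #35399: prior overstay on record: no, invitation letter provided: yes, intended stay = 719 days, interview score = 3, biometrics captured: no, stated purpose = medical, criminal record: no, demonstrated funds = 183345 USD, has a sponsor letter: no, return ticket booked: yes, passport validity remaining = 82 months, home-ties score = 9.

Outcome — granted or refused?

Atomic conditions:
  demonstrated funds between 168591 USD and 183369 USD: 183345 in [168591, 183369] is true
  intended stay > 590 days: 719 > 590 is true
  stated purpose = medical: medical == medical is true
  invitation letter provided: yes → true
  has a sponsor letter: no → false
  prior overstay on record: no → false
  passport validity remaining ≤ 5 months: 82 ≤ 5 is false
  NOT return ticket booked: yes → false
  NOT criminal record: no → true
  NOT biometrics captured: no → true
  home-ties score ≤ 8: 9 ≤ 8 is false
  interview score > 2: 3 > 2 is true
  stated purpose = study: medical == study is false
  NOT has a sponsor letter: no → true
Combine:
[1.2] NOT true = false
[1] true AND false = false
[2.1] NOT true = false
[2.3] NOT false = true
[2] false AND true AND true = false
[3.2] NOT false = true
[3] false AND true AND false = false
[4.1] NOT true = false
[4] false AND true = false
[5] false AND true = false
[6.1] NOT false = true
[6.3] NOT true = false
[6] true AND true AND false = false
[root] false OR false OR false OR false OR false OR false = false
Overall: false → refused

Refused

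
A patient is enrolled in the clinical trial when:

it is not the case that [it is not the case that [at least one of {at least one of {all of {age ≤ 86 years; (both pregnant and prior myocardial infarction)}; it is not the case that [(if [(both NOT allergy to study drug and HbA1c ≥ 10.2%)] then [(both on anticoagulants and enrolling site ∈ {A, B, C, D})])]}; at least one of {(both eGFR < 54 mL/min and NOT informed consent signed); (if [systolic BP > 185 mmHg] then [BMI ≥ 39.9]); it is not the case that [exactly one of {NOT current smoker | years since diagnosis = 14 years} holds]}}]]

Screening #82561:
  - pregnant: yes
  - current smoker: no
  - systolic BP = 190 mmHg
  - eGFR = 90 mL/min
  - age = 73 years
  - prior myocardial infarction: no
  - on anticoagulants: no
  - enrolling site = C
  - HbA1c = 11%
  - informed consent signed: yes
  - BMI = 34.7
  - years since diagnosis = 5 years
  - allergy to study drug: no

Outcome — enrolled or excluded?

Enrolled

Atomic conditions:
  age ≤ 86 years: 73 ≤ 86 is true
  pregnant: yes → true
  prior myocardial infarction: no → false
  NOT allergy to study drug: no → true
  HbA1c ≥ 10.2%: 11 ≥ 10.2 is true
  on anticoagulants: no → false
  enrolling site ∈ {A, B, C, D}: C is in the set → true
  eGFR < 54 mL/min: 90 < 54 is false
  NOT informed consent signed: yes → false
  systolic BP > 185 mmHg: 190 > 185 is true
  BMI ≥ 39.9: 34.7 ≥ 39.9 is false
  NOT current smoker: no → true
  years since diagnosis = 14 years: 5 == 14 is false
Combine:
[1.1.1.1.2] true AND false = false
[1.1.1.1] true AND false = false
[1.1.1.2.1.1] true AND true = true
[1.1.1.2.1.2] false AND true = false
[1.1.1.2.1] true → false = false
[1.1.1.2] NOT false = true
[1.1.1] false OR true = true
[1.1.2.1] false AND false = false
[1.1.2.2] true → false = false
[1.1.2.3.1] exactly-one(true, false) = true
[1.1.2.3] NOT true = false
[1.1.2] false OR false OR false = false
[1.1] true OR false = true
[1] NOT true = false
[root] NOT false = true
Overall: true → enrolled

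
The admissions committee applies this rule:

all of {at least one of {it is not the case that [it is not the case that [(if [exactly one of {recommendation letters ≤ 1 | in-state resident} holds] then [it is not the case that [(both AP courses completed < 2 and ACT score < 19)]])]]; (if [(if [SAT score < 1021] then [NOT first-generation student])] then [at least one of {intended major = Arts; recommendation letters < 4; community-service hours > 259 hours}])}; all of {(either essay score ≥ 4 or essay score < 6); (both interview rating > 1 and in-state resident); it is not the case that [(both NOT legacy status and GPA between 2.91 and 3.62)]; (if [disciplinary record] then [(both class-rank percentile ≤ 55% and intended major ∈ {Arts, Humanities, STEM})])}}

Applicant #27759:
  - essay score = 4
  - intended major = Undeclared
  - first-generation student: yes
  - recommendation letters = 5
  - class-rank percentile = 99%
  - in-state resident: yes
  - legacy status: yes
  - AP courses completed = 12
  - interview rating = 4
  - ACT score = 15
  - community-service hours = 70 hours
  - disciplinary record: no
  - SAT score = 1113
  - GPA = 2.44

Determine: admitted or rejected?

Admitted

Atomic conditions:
  recommendation letters ≤ 1: 5 ≤ 1 is false
  in-state resident: yes → true
  AP courses completed < 2: 12 < 2 is false
  ACT score < 19: 15 < 19 is true
  SAT score < 1021: 1113 < 1021 is false
  NOT first-generation student: yes → false
  intended major = Arts: Undeclared == Arts is false
  recommendation letters < 4: 5 < 4 is false
  community-service hours > 259 hours: 70 > 259 is false
  essay score ≥ 4: 4 ≥ 4 is true
  essay score < 6: 4 < 6 is true
  interview rating > 1: 4 > 1 is true
  NOT legacy status: yes → false
  GPA between 2.91 and 3.62: 2.44 in [2.91, 3.62] is false
  disciplinary record: no → false
  class-rank percentile ≤ 55%: 99 ≤ 55 is false
  intended major ∈ {Arts, Humanities, STEM}: Undeclared is not in the set → false
Combine:
[1.1.1.1.1] exactly-one(false, true) = true
[1.1.1.1.2.1] false AND true = false
[1.1.1.1.2] NOT false = true
[1.1.1.1] true → true = true
[1.1.1] NOT true = false
[1.1] NOT false = true
[1.2.1] false → false (antecedent false ⇒ implication holds) = true
[1.2.2] false OR false OR false = false
[1.2] true → false = false
[1] true OR false = true
[2.1] true OR true = true
[2.2] true AND true = true
[2.3.1] false AND false = false
[2.3] NOT false = true
[2.4.2] false AND false = false
[2.4] false → false (antecedent false ⇒ implication holds) = true
[2] true AND true AND true AND true = true
[root] true AND true = true
Overall: true → admitted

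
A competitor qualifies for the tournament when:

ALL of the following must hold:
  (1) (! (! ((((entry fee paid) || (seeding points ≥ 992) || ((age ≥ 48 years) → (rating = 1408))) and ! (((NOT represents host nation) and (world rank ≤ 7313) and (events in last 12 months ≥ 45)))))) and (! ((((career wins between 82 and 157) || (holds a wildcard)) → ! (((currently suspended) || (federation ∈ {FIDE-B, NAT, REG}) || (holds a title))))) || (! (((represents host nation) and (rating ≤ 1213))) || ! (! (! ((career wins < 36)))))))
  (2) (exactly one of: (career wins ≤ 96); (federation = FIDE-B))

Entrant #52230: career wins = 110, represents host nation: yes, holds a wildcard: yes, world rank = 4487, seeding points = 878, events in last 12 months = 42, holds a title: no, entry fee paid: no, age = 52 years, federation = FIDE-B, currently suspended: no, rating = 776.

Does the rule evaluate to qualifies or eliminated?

Atomic conditions:
  entry fee paid: no → false
  seeding points ≥ 992: 878 ≥ 992 is false
  age ≥ 48 years: 52 ≥ 48 is true
  rating = 1408: 776 == 1408 is false
  NOT represents host nation: yes → false
  world rank ≤ 7313: 4487 ≤ 7313 is true
  events in last 12 months ≥ 45: 42 ≥ 45 is false
  career wins between 82 and 157: 110 in [82, 157] is true
  holds a wildcard: yes → true
  currently suspended: no → false
  federation ∈ {FIDE-B, NAT, REG}: FIDE-B is in the set → true
  holds a title: no → false
  represents host nation: yes → true
  rating ≤ 1213: 776 ≤ 1213 is true
  career wins < 36: 110 < 36 is false
  career wins ≤ 96: 110 ≤ 96 is false
  federation = FIDE-B: FIDE-B == FIDE-B is true
Combine:
[1.1.1.1.1.3] true → false = false
[1.1.1.1.1] false OR false OR false = false
[1.1.1.1.2.1] false AND true AND false = false
[1.1.1.1.2] NOT false = true
[1.1.1.1] false AND true = false
[1.1.1] NOT false = true
[1.1] NOT true = false
[1.2.1.1.1] true OR true = true
[1.2.1.1.2.1] false OR true OR false = true
[1.2.1.1.2] NOT true = false
[1.2.1.1] true → false = false
[1.2.1] NOT false = true
[1.2.2.1.1] true AND true = true
[1.2.2.1] NOT true = false
[1.2.2.2.1.1] NOT false = true
[1.2.2.2.1] NOT true = false
[1.2.2.2] NOT false = true
[1.2.2] false OR true = true
[1.2] true OR true = true
[1] false AND true = false
[2] exactly-one(false, true) = true
[root] false AND true = false
Overall: false → eliminated

Eliminated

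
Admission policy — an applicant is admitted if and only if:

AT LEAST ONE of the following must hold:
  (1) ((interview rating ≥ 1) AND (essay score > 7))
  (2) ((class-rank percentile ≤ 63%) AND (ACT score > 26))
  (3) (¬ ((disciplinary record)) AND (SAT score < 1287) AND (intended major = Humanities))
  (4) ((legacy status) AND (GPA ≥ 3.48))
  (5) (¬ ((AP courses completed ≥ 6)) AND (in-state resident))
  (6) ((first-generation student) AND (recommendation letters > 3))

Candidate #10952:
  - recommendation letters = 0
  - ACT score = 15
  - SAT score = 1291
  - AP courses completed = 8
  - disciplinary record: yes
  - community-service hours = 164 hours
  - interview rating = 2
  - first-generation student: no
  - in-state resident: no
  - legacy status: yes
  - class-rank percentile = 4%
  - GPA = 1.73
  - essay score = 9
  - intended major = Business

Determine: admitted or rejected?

Admitted

Atomic conditions:
  interview rating ≥ 1: 2 ≥ 1 is true
  essay score > 7: 9 > 7 is true
  class-rank percentile ≤ 63%: 4 ≤ 63 is true
  ACT score > 26: 15 > 26 is false
  disciplinary record: yes → true
  SAT score < 1287: 1291 < 1287 is false
  intended major = Humanities: Business == Humanities is false
  legacy status: yes → true
  GPA ≥ 3.48: 1.73 ≥ 3.48 is false
  AP courses completed ≥ 6: 8 ≥ 6 is true
  in-state resident: no → false
  first-generation student: no → false
  recommendation letters > 3: 0 > 3 is false
Combine:
[1] true AND true = true
[2] true AND false = false
[3.1] NOT true = false
[3] false AND false AND false = false
[4] true AND false = false
[5.1] NOT true = false
[5] false AND false = false
[6] false AND false = false
[root] true OR false OR false OR false OR false OR false = true
Overall: true → admitted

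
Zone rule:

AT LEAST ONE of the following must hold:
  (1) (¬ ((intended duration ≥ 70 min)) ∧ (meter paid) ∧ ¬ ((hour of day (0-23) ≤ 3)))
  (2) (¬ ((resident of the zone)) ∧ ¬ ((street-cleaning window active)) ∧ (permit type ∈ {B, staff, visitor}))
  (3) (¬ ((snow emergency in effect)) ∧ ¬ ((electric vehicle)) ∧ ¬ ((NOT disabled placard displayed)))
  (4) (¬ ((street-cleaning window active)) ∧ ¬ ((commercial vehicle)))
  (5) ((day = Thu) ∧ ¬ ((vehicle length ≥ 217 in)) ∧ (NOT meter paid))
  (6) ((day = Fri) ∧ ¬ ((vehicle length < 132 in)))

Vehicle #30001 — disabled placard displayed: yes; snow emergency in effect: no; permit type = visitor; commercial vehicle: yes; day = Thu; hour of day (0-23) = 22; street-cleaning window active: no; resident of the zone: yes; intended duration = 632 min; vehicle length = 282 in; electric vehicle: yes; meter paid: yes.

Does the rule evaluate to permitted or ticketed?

Atomic conditions:
  intended duration ≥ 70 min: 632 ≥ 70 is true
  meter paid: yes → true
  hour of day (0-23) ≤ 3: 22 ≤ 3 is false
  resident of the zone: yes → true
  street-cleaning window active: no → false
  permit type ∈ {B, staff, visitor}: visitor is in the set → true
  snow emergency in effect: no → false
  electric vehicle: yes → true
  NOT disabled placard displayed: yes → false
  commercial vehicle: yes → true
  day = Thu: Thu == Thu is true
  vehicle length ≥ 217 in: 282 ≥ 217 is true
  NOT meter paid: yes → false
  day = Fri: Thu == Fri is false
  vehicle length < 132 in: 282 < 132 is false
Combine:
[1.1] NOT true = false
[1.3] NOT false = true
[1] false AND true AND true = false
[2.1] NOT true = false
[2.2] NOT false = true
[2] false AND true AND true = false
[3.1] NOT false = true
[3.2] NOT true = false
[3.3] NOT false = true
[3] true AND false AND true = false
[4.1] NOT false = true
[4.2] NOT true = false
[4] true AND false = false
[5.2] NOT true = false
[5] true AND false AND false = false
[6.2] NOT false = true
[6] false AND true = false
[root] false OR false OR false OR false OR false OR false = false
Overall: false → ticketed

Ticketed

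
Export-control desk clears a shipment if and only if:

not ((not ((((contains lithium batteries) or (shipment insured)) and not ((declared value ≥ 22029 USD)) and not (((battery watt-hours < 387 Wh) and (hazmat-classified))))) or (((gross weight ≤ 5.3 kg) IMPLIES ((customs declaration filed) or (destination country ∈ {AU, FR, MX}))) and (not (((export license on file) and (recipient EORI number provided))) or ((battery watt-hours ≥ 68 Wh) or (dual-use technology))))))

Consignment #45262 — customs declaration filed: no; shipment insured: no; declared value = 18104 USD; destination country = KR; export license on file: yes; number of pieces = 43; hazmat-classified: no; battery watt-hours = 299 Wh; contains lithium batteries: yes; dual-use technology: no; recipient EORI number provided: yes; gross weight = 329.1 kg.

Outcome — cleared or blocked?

Blocked

Atomic conditions:
  contains lithium batteries: yes → true
  shipment insured: no → false
  declared value ≥ 22029 USD: 18104 ≥ 22029 is false
  battery watt-hours < 387 Wh: 299 < 387 is true
  hazmat-classified: no → false
  gross weight ≤ 5.3 kg: 329.1 ≤ 5.3 is false
  customs declaration filed: no → false
  destination country ∈ {AU, FR, MX}: KR is not in the set → false
  export license on file: yes → true
  recipient EORI number provided: yes → true
  battery watt-hours ≥ 68 Wh: 299 ≥ 68 is true
  dual-use technology: no → false
Combine:
[1.1.1.1] true OR false = true
[1.1.1.2] NOT false = true
[1.1.1.3.1] true AND false = false
[1.1.1.3] NOT false = true
[1.1.1] true AND true AND true = true
[1.1] NOT true = false
[1.2.1.2] false OR false = false
[1.2.1] false → false (antecedent false ⇒ implication holds) = true
[1.2.2.1.1] true AND true = true
[1.2.2.1] NOT true = false
[1.2.2.2] true OR false = true
[1.2.2] false OR true = true
[1.2] true AND true = true
[1] false OR true = true
[root] NOT true = false
Overall: false → blocked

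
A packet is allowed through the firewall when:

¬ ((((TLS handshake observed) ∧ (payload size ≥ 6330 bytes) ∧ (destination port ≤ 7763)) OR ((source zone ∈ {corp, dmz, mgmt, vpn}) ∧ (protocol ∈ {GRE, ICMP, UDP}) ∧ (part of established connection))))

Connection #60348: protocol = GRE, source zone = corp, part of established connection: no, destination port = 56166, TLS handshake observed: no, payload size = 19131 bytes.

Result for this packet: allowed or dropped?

Allowed

Atomic conditions:
  TLS handshake observed: no → false
  payload size ≥ 6330 bytes: 19131 ≥ 6330 is true
  destination port ≤ 7763: 56166 ≤ 7763 is false
  source zone ∈ {corp, dmz, mgmt, vpn}: corp is in the set → true
  protocol ∈ {GRE, ICMP, UDP}: GRE is in the set → true
  part of established connection: no → false
Combine:
[1.1] false AND true AND false = false
[1.2] true AND true AND false = false
[1] false OR false = false
[root] NOT false = true
Overall: true → allowed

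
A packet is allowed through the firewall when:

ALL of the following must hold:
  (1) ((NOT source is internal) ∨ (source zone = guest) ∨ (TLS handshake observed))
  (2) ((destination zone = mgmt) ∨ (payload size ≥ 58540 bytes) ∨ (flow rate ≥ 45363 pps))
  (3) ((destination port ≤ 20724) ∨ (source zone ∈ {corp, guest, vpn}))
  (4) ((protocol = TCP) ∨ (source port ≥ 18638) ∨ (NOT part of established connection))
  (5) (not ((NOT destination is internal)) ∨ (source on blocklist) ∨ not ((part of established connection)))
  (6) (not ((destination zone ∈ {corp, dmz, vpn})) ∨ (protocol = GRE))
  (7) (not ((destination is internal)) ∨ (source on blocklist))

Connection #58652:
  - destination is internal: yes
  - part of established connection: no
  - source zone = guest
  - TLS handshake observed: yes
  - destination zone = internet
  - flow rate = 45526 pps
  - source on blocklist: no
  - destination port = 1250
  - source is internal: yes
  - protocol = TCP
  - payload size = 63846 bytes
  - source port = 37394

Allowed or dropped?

Atomic conditions:
  NOT source is internal: yes → false
  source zone = guest: guest == guest is true
  TLS handshake observed: yes → true
  destination zone = mgmt: internet == mgmt is false
  payload size ≥ 58540 bytes: 63846 ≥ 58540 is true
  flow rate ≥ 45363 pps: 45526 ≥ 45363 is true
  destination port ≤ 20724: 1250 ≤ 20724 is true
  source zone ∈ {corp, guest, vpn}: guest is in the set → true
  protocol = TCP: TCP == TCP is true
  source port ≥ 18638: 37394 ≥ 18638 is true
  NOT part of established connection: no → true
  NOT destination is internal: yes → false
  source on blocklist: no → false
  part of established connection: no → false
  destination zone ∈ {corp, dmz, vpn}: internet is not in the set → false
  protocol = GRE: TCP == GRE is false
  destination is internal: yes → true
Combine:
[1] false OR true OR true = true
[2] false OR true OR true = true
[3] true OR true = true
[4] true OR true OR true = true
[5.1] NOT false = true
[5.3] NOT false = true
[5] true OR false OR true = true
[6.1] NOT false = true
[6] true OR false = true
[7.1] NOT true = false
[7] false OR false = false
[root] true AND true AND true AND true AND true AND true AND false = false
Overall: false → dropped

Dropped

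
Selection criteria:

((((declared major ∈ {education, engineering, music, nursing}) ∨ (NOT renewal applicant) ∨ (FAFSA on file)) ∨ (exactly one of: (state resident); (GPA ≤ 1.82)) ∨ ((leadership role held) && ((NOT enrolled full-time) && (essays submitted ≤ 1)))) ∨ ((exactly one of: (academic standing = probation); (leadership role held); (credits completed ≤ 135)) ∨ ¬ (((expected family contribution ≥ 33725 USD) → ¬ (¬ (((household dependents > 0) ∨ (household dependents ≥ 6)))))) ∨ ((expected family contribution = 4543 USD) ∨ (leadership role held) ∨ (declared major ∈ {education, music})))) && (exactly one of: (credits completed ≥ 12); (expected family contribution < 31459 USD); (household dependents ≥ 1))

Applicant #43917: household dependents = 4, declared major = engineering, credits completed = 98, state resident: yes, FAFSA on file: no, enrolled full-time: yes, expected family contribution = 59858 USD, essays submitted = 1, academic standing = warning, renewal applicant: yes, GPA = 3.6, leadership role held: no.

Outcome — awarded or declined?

Atomic conditions:
  declared major ∈ {education, engineering, music, nursing}: engineering is in the set → true
  NOT renewal applicant: yes → false
  FAFSA on file: no → false
  state resident: yes → true
  GPA ≤ 1.82: 3.6 ≤ 1.82 is false
  leadership role held: no → false
  NOT enrolled full-time: yes → false
  essays submitted ≤ 1: 1 ≤ 1 is true
  academic standing = probation: warning == probation is false
  credits completed ≤ 135: 98 ≤ 135 is true
  expected family contribution ≥ 33725 USD: 59858 ≥ 33725 is true
  household dependents > 0: 4 > 0 is true
  household dependents ≥ 6: 4 ≥ 6 is false
  expected family contribution = 4543 USD: 59858 == 4543 is false
  declared major ∈ {education, music}: engineering is not in the set → false
  credits completed ≥ 12: 98 ≥ 12 is true
  expected family contribution < 31459 USD: 59858 < 31459 is false
  household dependents ≥ 1: 4 ≥ 1 is true
Combine:
[1.1.1] true OR false OR false = true
[1.1.2] exactly-one(true, false) = true
[1.1.3.2] false AND true = false
[1.1.3] false AND false = false
[1.1] true OR true OR false = true
[1.2.1] exactly-one(false, false, true) = true
[1.2.2.1.2.1.1] true OR false = true
[1.2.2.1.2.1] NOT true = false
[1.2.2.1.2] NOT false = true
[1.2.2.1] true → true = true
[1.2.2] NOT true = false
[1.2.3] false OR false OR false = false
[1.2] true OR false OR false = true
[1] true OR true = true
[2] exactly-one(true, false, true) = false
[root] true AND false = false
Overall: false → declined

Declined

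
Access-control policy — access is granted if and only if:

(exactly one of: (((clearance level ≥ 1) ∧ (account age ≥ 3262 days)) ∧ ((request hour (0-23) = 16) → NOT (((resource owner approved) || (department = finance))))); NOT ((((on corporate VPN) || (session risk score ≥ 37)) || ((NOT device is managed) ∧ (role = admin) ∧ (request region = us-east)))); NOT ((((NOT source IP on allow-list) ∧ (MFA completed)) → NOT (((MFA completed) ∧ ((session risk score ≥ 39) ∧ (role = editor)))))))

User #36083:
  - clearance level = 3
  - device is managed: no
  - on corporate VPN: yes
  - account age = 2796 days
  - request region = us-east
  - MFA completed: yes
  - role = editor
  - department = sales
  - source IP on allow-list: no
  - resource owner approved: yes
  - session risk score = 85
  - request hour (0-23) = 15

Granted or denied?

Granted

Atomic conditions:
  clearance level ≥ 1: 3 ≥ 1 is true
  account age ≥ 3262 days: 2796 ≥ 3262 is false
  request hour (0-23) = 16: 15 == 16 is false
  resource owner approved: yes → true
  department = finance: sales == finance is false
  on corporate VPN: yes → true
  session risk score ≥ 37: 85 ≥ 37 is true
  NOT device is managed: no → true
  role = admin: editor == admin is false
  request region = us-east: us-east == us-east is true
  NOT source IP on allow-list: no → true
  MFA completed: yes → true
  session risk score ≥ 39: 85 ≥ 39 is true
  role = editor: editor == editor is true
Combine:
[1.1] true AND false = false
[1.2.2.1] true OR false = true
[1.2.2] NOT true = false
[1.2] false → false (antecedent false ⇒ implication holds) = true
[1] false AND true = false
[2.1.1] true OR true = true
[2.1.2] true AND false AND true = false
[2.1] true OR false = true
[2] NOT true = false
[3.1.1] true AND true = true
[3.1.2.1.2] true AND true = true
[3.1.2.1] true AND true = true
[3.1.2] NOT true = false
[3.1] true → false = false
[3] NOT false = true
[root] exactly-one(false, false, true) = true
Overall: true → granted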